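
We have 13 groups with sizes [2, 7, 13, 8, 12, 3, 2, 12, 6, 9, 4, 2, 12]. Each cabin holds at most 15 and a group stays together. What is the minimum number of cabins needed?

Total = 13 + 12 + 12 + 12 + 9 + 8 + 7 + 6 + 4 + 3 + 2 + 2 + 2 = 92.
Lower bound: ⌈92/15⌉ = 7 cabins.
A packing using 7 cabins:
  cabin 1: 13 + 2 = 15
  cabin 2: 12 + 3 = 15
  cabin 3: 12 + 2 = 14
  cabin 4: 12 + 2 = 14
  cabin 5: 9 + 6 = 15
  cabin 6: 8 + 7 = 15
  cabin 7: 4 = 4
This matches the lower bound, so 7 is optimal.

7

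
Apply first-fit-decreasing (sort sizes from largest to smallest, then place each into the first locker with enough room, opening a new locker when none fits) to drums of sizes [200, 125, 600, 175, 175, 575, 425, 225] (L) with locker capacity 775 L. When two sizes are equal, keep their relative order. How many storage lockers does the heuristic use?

Sorted descending: 600, 575, 425, 225, 200, 175, 175, 125.
  600 → locker 1 (new)  [load 600/775]
  575 → locker 2 (new)  [load 575/775]
  425 → locker 3 (new)  [load 425/775]
  225 → locker 3  [load 650/775]
  200 → locker 2  [load 775/775]
  175 → locker 1  [load 775/775]
  175 → locker 4 (new)  [load 175/775]
  125 → locker 3  [load 775/775]
4 storage lockers opened.

4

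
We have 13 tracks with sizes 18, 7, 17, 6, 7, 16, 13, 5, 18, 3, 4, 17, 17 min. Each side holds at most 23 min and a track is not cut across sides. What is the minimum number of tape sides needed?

7

Total = 18 + 18 + 17 + 17 + 17 + 16 + 13 + 7 + 7 + 6 + 5 + 4 + 3 = 148 min.
Lower bound: ⌈148/23⌉ = 7 tape sides.
A packing using 7 tape sides:
  side 1: 18 + 5 = 23
  side 2: 18 + 4 = 22
  side 3: 17 + 6 = 23
  side 4: 17 + 3 = 20
  side 5: 17 = 17
  side 6: 16 + 7 = 23
  side 7: 13 + 7 = 20
This matches the lower bound, so 7 is optimal.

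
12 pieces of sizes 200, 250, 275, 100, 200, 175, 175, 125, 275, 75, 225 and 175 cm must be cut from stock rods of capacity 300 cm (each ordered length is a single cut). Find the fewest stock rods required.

9

Total = 275 + 275 + 250 + 225 + 200 + 200 + 175 + 175 + 175 + 125 + 100 + 75 = 2250 cm.
Lower bound: ⌈2250/300⌉ = 8 stock rods.
Also, 9 pieces each exceed 150 cm, and no two of those can share a stock rod, so at least 9 stock rods are needed.
A packing using 9 stock rods:
  stock rod 1: 275 = 275
  stock rod 2: 275 = 275
  stock rod 3: 250 = 250
  stock rod 4: 225 + 75 = 300
  stock rod 5: 200 + 100 = 300
  stock rod 6: 200 = 200
  stock rod 7: 175 + 125 = 300
  stock rod 8: 175 = 175
  stock rod 9: 175 = 175
This matches the lower bound, so 9 is optimal.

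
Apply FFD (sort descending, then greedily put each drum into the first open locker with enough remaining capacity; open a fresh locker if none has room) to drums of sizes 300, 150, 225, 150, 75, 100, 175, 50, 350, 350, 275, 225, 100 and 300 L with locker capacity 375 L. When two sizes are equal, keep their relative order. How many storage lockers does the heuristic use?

8

Sorted descending: 350, 350, 300, 300, 275, 225, 225, 175, 150, 150, 100, 100, 75, 50.
  350 → locker 1 (new)  [load 350/375]
  350 → locker 2 (new)  [load 350/375]
  300 → locker 3 (new)  [load 300/375]
  300 → locker 4 (new)  [load 300/375]
  275 → locker 5 (new)  [load 275/375]
  225 → locker 6 (new)  [load 225/375]
  225 → locker 7 (new)  [load 225/375]
  175 → locker 8 (new)  [load 175/375]
  150 → locker 6  [load 375/375]
  150 → locker 7  [load 375/375]
  100 → locker 5  [load 375/375]
  100 → locker 8  [load 275/375]
  75 → locker 3  [load 375/375]
  50 → locker 4  [load 350/375]
8 storage lockers opened.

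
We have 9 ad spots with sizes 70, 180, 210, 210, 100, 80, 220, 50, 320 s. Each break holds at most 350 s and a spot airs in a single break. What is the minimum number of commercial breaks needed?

5

Total = 320 + 220 + 210 + 210 + 180 + 100 + 80 + 70 + 50 = 1440 s.
Lower bound: ⌈1440/350⌉ = 5 commercial breaks.
A packing using 5 commercial breaks:
  break 1: 320 = 320
  break 2: 220 + 100 = 320
  break 3: 210 + 80 + 50 = 340
  break 4: 210 + 70 = 280
  break 5: 180 = 180
This matches the lower bound, so 5 is optimal.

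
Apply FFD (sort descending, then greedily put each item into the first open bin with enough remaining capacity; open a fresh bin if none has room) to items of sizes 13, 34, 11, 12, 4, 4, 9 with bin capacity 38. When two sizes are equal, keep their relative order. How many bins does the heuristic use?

3

Sorted descending: 34, 13, 12, 11, 9, 4, 4.
  34 → bin 1 (new)  [load 34/38]
  13 → bin 2 (new)  [load 13/38]
  12 → bin 2  [load 25/38]
  11 → bin 2  [load 36/38]
  9 → bin 3 (new)  [load 9/38]
  4 → bin 1  [load 38/38]
  4 → bin 3  [load 13/38]
3 bins opened.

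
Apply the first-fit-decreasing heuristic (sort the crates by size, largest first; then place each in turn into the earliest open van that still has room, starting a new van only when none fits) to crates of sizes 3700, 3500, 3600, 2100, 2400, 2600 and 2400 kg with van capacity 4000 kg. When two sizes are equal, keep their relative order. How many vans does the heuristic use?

7

Sorted descending: 3700, 3600, 3500, 2600, 2400, 2400, 2100.
  3700 → van 1 (new)  [load 3700/4000]
  3600 → van 2 (new)  [load 3600/4000]
  3500 → van 3 (new)  [load 3500/4000]
  2600 → van 4 (new)  [load 2600/4000]
  2400 → van 5 (new)  [load 2400/4000]
  2400 → van 6 (new)  [load 2400/4000]
  2100 → van 7 (new)  [load 2100/4000]
7 vans opened.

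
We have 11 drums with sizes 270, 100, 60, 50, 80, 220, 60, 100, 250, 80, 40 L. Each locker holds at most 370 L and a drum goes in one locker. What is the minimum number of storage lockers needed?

4

Total = 270 + 250 + 220 + 100 + 100 + 80 + 80 + 60 + 60 + 50 + 40 = 1310 L.
Lower bound: ⌈1310/370⌉ = 4 storage lockers.
A packing using 4 storage lockers:
  locker 1: 270 + 100 = 370
  locker 2: 250 + 100 = 350
  locker 3: 220 + 80 + 60 = 360
  locker 4: 80 + 60 + 50 + 40 = 230
This matches the lower bound, so 4 is optimal.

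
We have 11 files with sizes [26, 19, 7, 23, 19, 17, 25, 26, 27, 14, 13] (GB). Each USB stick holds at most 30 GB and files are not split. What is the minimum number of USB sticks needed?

Total = 27 + 26 + 26 + 25 + 23 + 19 + 19 + 17 + 14 + 13 + 7 = 216 GB.
Lower bound: ⌈216/30⌉ = 8 USB sticks.
A packing using 9 USB sticks:
  USB stick 1: 27 = 27
  USB stick 2: 26 = 26
  USB stick 3: 26 = 26
  USB stick 4: 25 = 25
  USB stick 5: 23 + 7 = 30
  USB stick 6: 19 = 19
  USB stick 7: 19 = 19
  USB stick 8: 17 + 13 = 30
  USB stick 9: 14 = 14
No arrangement into 8 USB sticks stays within capacity, so 9 is optimal.

9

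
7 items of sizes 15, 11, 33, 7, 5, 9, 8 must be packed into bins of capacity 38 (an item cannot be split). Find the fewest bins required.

Total = 33 + 15 + 11 + 9 + 8 + 7 + 5 = 88.
Lower bound: ⌈88/38⌉ = 3 bins.
A packing using 3 bins:
  bin 1: 33 + 5 = 38
  bin 2: 15 + 11 + 9 = 35
  bin 3: 8 + 7 = 15
This matches the lower bound, so 3 is optimal.

3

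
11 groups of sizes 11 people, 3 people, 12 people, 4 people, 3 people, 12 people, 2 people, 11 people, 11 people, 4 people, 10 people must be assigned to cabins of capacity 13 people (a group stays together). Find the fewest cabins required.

Total = 12 + 12 + 11 + 11 + 11 + 10 + 4 + 4 + 3 + 3 + 2 = 83 people.
Lower bound: ⌈83/13⌉ = 7 cabins.
A packing using 7 cabins:
  cabin 1: 12 = 12
  cabin 2: 12 = 12
  cabin 3: 11 + 2 = 13
  cabin 4: 11 = 11
  cabin 5: 11 = 11
  cabin 6: 10 + 3 = 13
  cabin 7: 4 + 4 + 3 = 11
This matches the lower bound, so 7 is optimal.

7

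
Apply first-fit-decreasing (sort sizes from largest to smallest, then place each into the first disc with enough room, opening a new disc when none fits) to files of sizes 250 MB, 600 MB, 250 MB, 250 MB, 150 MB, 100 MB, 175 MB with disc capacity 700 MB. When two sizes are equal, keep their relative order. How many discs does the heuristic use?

3

Sorted descending: 600, 250, 250, 250, 175, 150, 100.
  600 → disc 1 (new)  [load 600/700]
  250 → disc 2 (new)  [load 250/700]
  250 → disc 2  [load 500/700]
  250 → disc 3 (new)  [load 250/700]
  175 → disc 2  [load 675/700]
  150 → disc 3  [load 400/700]
  100 → disc 1  [load 700/700]
3 discs opened.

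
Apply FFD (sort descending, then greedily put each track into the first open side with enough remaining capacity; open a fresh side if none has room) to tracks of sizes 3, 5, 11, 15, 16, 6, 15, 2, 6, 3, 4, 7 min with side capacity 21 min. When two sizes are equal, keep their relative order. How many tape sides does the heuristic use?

Sorted descending: 16, 15, 15, 11, 7, 6, 6, 5, 4, 3, 3, 2.
  16 → side 1 (new)  [load 16/21]
  15 → side 2 (new)  [load 15/21]
  15 → side 3 (new)  [load 15/21]
  11 → side 4 (new)  [load 11/21]
  7 → side 4  [load 18/21]
  6 → side 2  [load 21/21]
  6 → side 3  [load 21/21]
  5 → side 1  [load 21/21]
  4 → side 5 (new)  [load 4/21]
  3 → side 4  [load 21/21]
  3 → side 5  [load 7/21]
  2 → side 5  [load 9/21]
5 tape sides opened.

5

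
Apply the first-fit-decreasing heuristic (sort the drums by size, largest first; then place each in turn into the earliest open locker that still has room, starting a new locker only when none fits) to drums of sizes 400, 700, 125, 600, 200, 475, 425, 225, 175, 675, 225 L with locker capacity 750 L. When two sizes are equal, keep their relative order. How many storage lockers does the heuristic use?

7

Sorted descending: 700, 675, 600, 475, 425, 400, 225, 225, 200, 175, 125.
  700 → locker 1 (new)  [load 700/750]
  675 → locker 2 (new)  [load 675/750]
  600 → locker 3 (new)  [load 600/750]
  475 → locker 4 (new)  [load 475/750]
  425 → locker 5 (new)  [load 425/750]
  400 → locker 6 (new)  [load 400/750]
  225 → locker 4  [load 700/750]
  225 → locker 5  [load 650/750]
  200 → locker 6  [load 600/750]
  175 → locker 7 (new)  [load 175/750]
  125 → locker 3  [load 725/750]
7 storage lockers opened.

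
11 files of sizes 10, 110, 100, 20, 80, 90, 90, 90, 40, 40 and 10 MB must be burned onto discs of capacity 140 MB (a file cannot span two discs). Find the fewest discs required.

6

Total = 110 + 100 + 90 + 90 + 90 + 80 + 40 + 40 + 20 + 10 + 10 = 680 MB.
Lower bound: ⌈680/140⌉ = 5 discs.
Also, 6 files each exceed 70 MB, and no two of those can share a disc, so at least 6 discs are needed.
A packing using 6 discs:
  disc 1: 110 + 20 + 10 = 140
  disc 2: 100 + 40 = 140
  disc 3: 90 + 40 + 10 = 140
  disc 4: 90 = 90
  disc 5: 90 = 90
  disc 6: 80 = 80
This matches the lower bound, so 6 is optimal.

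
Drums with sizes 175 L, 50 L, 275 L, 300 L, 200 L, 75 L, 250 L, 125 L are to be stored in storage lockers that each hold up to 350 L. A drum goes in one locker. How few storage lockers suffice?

5

Total = 300 + 275 + 250 + 200 + 175 + 125 + 75 + 50 = 1450 L.
Lower bound: ⌈1450/350⌉ = 5 storage lockers.
A packing using 5 storage lockers:
  locker 1: 300 + 50 = 350
  locker 2: 275 + 75 = 350
  locker 3: 250 = 250
  locker 4: 200 + 125 = 325
  locker 5: 175 = 175
This matches the lower bound, so 5 is optimal.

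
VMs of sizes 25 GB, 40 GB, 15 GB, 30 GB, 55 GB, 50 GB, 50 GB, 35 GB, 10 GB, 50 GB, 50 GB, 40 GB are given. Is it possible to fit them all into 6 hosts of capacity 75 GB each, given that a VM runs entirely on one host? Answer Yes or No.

Total = 450 GB; ⌈450/75⌉ = 6.
7 VMs each exceed half the capacity and cannot share a host, forcing at least 7 hosts.
At least 7 hosts are required, but only 6 are allowed.

No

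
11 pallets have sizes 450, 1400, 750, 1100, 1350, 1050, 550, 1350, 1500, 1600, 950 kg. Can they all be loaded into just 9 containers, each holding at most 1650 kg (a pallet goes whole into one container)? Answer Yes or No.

Yes

A valid assignment using 9 containers:
  container 1: 1600 = 1600
  container 2: 1500 = 1500
  container 3: 1400 = 1400
  container 4: 1350 = 1350
  container 5: 1350 = 1350
  container 6: 1100 + 550 = 1650
  container 7: 1050 + 450 = 1500
  container 8: 950 = 950
  container 9: 750 = 750
Every load is within 1650 kg, so 9 containers suffice.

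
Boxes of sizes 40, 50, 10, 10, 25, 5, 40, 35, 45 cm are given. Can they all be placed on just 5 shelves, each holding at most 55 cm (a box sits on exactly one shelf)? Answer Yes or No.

No

Total = 260 cm; ⌈260/55⌉ = 5.
The bound of 5 does not rule out 5, but exhaustive search shows no assignment into 5 shelves of capacity 55 cm exists — the minimum is 6.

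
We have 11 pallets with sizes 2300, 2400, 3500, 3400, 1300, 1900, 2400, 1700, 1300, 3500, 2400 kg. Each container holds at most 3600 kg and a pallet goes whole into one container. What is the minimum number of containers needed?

9

Total = 3500 + 3500 + 3400 + 2400 + 2400 + 2400 + 2300 + 1900 + 1700 + 1300 + 1300 = 26100 kg.
Lower bound: ⌈26100/3600⌉ = 8 containers.
A packing using 9 containers:
  container 1: 3500 = 3500
  container 2: 3500 = 3500
  container 3: 3400 = 3400
  container 4: 2400 = 2400
  container 5: 2400 = 2400
  container 6: 2400 = 2400
  container 7: 2300 + 1300 = 3600
  container 8: 1900 + 1700 = 3600
  container 9: 1300 = 1300
No arrangement into 8 containers stays within capacity, so 9 is optimal.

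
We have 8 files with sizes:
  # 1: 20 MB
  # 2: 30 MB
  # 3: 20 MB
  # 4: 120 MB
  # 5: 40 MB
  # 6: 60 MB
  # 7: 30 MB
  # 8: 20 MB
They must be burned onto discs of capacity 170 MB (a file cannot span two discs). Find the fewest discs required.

Total = 120 + 60 + 40 + 30 + 30 + 20 + 20 + 20 = 340 MB.
Lower bound: ⌈340/170⌉ = 2 discs.
A packing using 2 discs:
  disc 1: 120 + 30 + 20 = 170
  disc 2: 60 + 40 + 30 + 20 + 20 = 170
This matches the lower bound, so 2 is optimal.

2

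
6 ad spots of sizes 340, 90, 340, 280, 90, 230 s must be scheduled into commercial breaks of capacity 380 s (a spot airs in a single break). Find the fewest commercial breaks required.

Total = 340 + 340 + 280 + 230 + 90 + 90 = 1370 s.
Lower bound: ⌈1370/380⌉ = 4 commercial breaks.
A packing using 4 commercial breaks:
  break 1: 340 = 340
  break 2: 340 = 340
  break 3: 280 + 90 = 370
  break 4: 230 + 90 = 320
This matches the lower bound, so 4 is optimal.

4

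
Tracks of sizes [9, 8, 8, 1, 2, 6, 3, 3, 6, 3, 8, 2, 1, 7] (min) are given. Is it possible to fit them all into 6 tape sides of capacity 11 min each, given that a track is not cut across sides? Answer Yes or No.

No

Total = 67 min; ⌈67/11⌉ = 7.
At least 7 tape sides are required, but only 6 are allowed.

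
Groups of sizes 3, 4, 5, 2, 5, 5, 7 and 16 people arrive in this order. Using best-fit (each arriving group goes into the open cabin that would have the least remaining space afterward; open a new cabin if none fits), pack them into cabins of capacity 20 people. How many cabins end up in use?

  3 → cabin 1 (new)  [load 3/20]
  4 → cabin 1  [load 7/20]
  5 → cabin 1  [load 12/20]
  2 → cabin 1  [load 14/20]
  5 → cabin 1  [load 19/20]
  5 → cabin 2 (new)  [load 5/20]
  7 → cabin 2  [load 12/20]
  16 → cabin 3 (new)  [load 16/20]
3 cabins opened.

3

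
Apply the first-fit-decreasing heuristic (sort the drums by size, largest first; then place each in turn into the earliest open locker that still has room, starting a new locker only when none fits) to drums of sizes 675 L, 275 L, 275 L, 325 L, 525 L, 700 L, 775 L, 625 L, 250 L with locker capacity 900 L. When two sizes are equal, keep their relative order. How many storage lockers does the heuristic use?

Sorted descending: 775, 700, 675, 625, 525, 325, 275, 275, 250.
  775 → locker 1 (new)  [load 775/900]
  700 → locker 2 (new)  [load 700/900]
  675 → locker 3 (new)  [load 675/900]
  625 → locker 4 (new)  [load 625/900]
  525 → locker 5 (new)  [load 525/900]
  325 → locker 5  [load 850/900]
  275 → locker 4  [load 900/900]
  275 → locker 6 (new)  [load 275/900]
  250 → locker 6  [load 525/900]
6 storage lockers opened.

6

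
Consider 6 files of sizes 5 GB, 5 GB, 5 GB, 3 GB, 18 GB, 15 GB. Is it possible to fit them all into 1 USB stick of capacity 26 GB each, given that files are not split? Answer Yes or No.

No

Total = 51 GB; ⌈51/26⌉ = 2.
At least 2 USB sticks are required, but only 1 is allowed.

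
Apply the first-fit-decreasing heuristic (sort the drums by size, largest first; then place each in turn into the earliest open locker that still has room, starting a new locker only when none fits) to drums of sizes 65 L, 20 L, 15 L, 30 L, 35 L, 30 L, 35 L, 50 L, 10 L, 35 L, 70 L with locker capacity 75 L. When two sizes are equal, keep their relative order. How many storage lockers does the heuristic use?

Sorted descending: 70, 65, 50, 35, 35, 35, 30, 30, 20, 15, 10.
  70 → locker 1 (new)  [load 70/75]
  65 → locker 2 (new)  [load 65/75]
  50 → locker 3 (new)  [load 50/75]
  35 → locker 4 (new)  [load 35/75]
  35 → locker 4  [load 70/75]
  35 → locker 5 (new)  [load 35/75]
  30 → locker 5  [load 65/75]
  30 → locker 6 (new)  [load 30/75]
  20 → locker 3  [load 70/75]
  15 → locker 6  [load 45/75]
  10 → locker 2  [load 75/75]
6 storage lockers opened.

6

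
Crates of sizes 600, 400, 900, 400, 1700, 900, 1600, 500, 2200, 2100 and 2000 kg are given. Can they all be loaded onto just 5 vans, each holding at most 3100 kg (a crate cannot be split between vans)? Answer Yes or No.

A valid assignment using 5 vans:
  van 1: 2200 + 900 = 3100
  van 2: 2100 + 900 = 3000
  van 3: 2000 + 600 + 500 = 3100
  van 4: 1700 + 400 + 400 = 2500
  van 5: 1600 = 1600
Every load is within 3100 kg, so 5 vans suffice.

Yes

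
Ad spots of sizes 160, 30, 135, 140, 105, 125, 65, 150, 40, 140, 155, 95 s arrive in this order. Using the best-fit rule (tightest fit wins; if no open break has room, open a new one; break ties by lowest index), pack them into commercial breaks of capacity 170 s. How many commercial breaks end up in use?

9

  160 → break 1 (new)  [load 160/170]
  30 → break 2 (new)  [load 30/170]
  135 → break 2  [load 165/170]
  140 → break 3 (new)  [load 140/170]
  105 → break 4 (new)  [load 105/170]
  125 → break 5 (new)  [load 125/170]
  65 → break 4  [load 170/170]
  150 → break 6 (new)  [load 150/170]
  40 → break 5  [load 165/170]
  140 → break 7 (new)  [load 140/170]
  155 → break 8 (new)  [load 155/170]
  95 → break 9 (new)  [load 95/170]
9 commercial breaks opened.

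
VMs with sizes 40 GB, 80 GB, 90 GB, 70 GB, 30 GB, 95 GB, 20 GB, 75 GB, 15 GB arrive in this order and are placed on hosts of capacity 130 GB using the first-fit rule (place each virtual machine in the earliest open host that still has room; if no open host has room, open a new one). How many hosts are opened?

5

  40 → host 1 (new)  [load 40/130]
  80 → host 1  [load 120/130]
  90 → host 2 (new)  [load 90/130]
  70 → host 3 (new)  [load 70/130]
  30 → host 2  [load 120/130]
  95 → host 4 (new)  [load 95/130]
  20 → host 3  [load 90/130]
  75 → host 5 (new)  [load 75/130]
  15 → host 3  [load 105/130]
5 hosts opened.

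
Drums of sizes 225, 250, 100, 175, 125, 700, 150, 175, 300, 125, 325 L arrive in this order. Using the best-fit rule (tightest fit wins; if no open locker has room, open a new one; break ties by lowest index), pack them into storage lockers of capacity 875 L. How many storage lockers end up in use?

  225 → locker 1 (new)  [load 225/875]
  250 → locker 1  [load 475/875]
  100 → locker 1  [load 575/875]
  175 → locker 1  [load 750/875]
  125 → locker 1  [load 875/875]
  700 → locker 2 (new)  [load 700/875]
  150 → locker 2  [load 850/875]
  175 → locker 3 (new)  [load 175/875]
  300 → locker 3  [load 475/875]
  125 → locker 3  [load 600/875]
  325 → locker 4 (new)  [load 325/875]
4 storage lockers opened.

4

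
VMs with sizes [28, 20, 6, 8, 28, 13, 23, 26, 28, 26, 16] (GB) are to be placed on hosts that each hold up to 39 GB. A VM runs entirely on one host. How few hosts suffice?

7

Total = 28 + 28 + 28 + 26 + 26 + 23 + 20 + 16 + 13 + 8 + 6 = 222 GB.
Lower bound: ⌈222/39⌉ = 6 hosts.
Also, 7 VMs each exceed 39/2 GB, and no two of those can share a host, so at least 7 hosts are needed.
A packing using 7 hosts:
  host 1: 28 + 8 = 36
  host 2: 28 + 6 = 34
  host 3: 28 = 28
  host 4: 26 + 13 = 39
  host 5: 26 = 26
  host 6: 23 + 16 = 39
  host 7: 20 = 20
This matches the lower bound, so 7 is optimal.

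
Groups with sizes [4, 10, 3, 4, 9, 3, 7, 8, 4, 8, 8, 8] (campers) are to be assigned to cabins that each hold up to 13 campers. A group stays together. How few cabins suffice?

7

Total = 10 + 9 + 8 + 8 + 8 + 8 + 7 + 4 + 4 + 4 + 3 + 3 = 76 campers.
Lower bound: ⌈76/13⌉ = 6 cabins.
Also, 7 groups each exceed 13/2 campers, and no two of those can share a cabin, so at least 7 cabins are needed.
A packing using 7 cabins:
  cabin 1: 10 + 3 = 13
  cabin 2: 9 + 4 = 13
  cabin 3: 8 + 4 = 12
  cabin 4: 8 + 4 = 12
  cabin 5: 8 + 3 = 11
  cabin 6: 8 = 8
  cabin 7: 7 = 7
This matches the lower bound, so 7 is optimal.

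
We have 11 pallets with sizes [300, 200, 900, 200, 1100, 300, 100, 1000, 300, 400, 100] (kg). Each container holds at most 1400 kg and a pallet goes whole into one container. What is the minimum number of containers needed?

4

Total = 1100 + 1000 + 900 + 400 + 300 + 300 + 300 + 200 + 200 + 100 + 100 = 4900 kg.
Lower bound: ⌈4900/1400⌉ = 4 containers.
A packing using 4 containers:
  container 1: 1100 + 300 = 1400
  container 2: 1000 + 400 = 1400
  container 3: 900 + 300 + 200 = 1400
  container 4: 300 + 200 + 100 + 100 = 700
This matches the lower bound, so 4 is optimal.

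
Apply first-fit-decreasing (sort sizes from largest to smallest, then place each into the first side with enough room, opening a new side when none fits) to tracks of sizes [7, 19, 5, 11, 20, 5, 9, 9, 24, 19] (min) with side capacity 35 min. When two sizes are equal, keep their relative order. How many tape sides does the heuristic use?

Sorted descending: 24, 20, 19, 19, 11, 9, 9, 7, 5, 5.
  24 → side 1 (new)  [load 24/35]
  20 → side 2 (new)  [load 20/35]
  19 → side 3 (new)  [load 19/35]
  19 → side 4 (new)  [load 19/35]
  11 → side 1  [load 35/35]
  9 → side 2  [load 29/35]
  9 → side 3  [load 28/35]
  7 → side 3  [load 35/35]
  5 → side 2  [load 34/35]
  5 → side 4  [load 24/35]
4 tape sides opened.

4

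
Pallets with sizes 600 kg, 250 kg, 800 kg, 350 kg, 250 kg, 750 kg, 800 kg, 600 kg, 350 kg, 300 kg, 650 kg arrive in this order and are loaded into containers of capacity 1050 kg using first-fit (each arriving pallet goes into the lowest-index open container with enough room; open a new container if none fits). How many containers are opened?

  600 → container 1 (new)  [load 600/1050]
  250 → container 1  [load 850/1050]
  800 → container 2 (new)  [load 800/1050]
  350 → container 3 (new)  [load 350/1050]
  250 → container 2  [load 1050/1050]
  750 → container 4 (new)  [load 750/1050]
  800 → container 5 (new)  [load 800/1050]
  600 → container 3  [load 950/1050]
  350 → container 6 (new)  [load 350/1050]
  300 → container 4  [load 1050/1050]
  650 → container 6  [load 1000/1050]
6 containers opened.

6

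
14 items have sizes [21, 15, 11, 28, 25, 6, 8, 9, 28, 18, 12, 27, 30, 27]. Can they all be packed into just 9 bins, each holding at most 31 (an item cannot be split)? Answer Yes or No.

Total = 265; ⌈265/31⌉ = 9.
The bound of 9 does not rule out 9, but exhaustive search shows no assignment into 9 bins of capacity 31 exists — the minimum is 10.

No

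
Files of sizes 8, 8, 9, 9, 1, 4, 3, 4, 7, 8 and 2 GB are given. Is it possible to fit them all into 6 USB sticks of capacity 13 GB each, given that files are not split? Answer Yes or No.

A valid assignment using 6 USB sticks:
  USB stick 1: 9 + 4 = 13
  USB stick 2: 9 + 4 = 13
  USB stick 3: 8 + 3 + 2 = 13
  USB stick 4: 8 + 1 = 9
  USB stick 5: 8 = 8
  USB stick 6: 7 = 7
Every load is within 13 GB, so 6 USB sticks suffice.

Yes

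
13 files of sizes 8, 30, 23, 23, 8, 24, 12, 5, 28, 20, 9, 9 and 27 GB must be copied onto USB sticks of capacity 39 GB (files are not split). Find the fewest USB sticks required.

7

Total = 30 + 28 + 27 + 24 + 23 + 23 + 20 + 12 + 9 + 9 + 8 + 8 + 5 = 226 GB.
Lower bound: ⌈226/39⌉ = 6 USB sticks.
Also, 7 files each exceed 39/2 GB, and no two of those can share a USB stick, so at least 7 USB sticks are needed.
A packing using 7 USB sticks:
  USB stick 1: 30 + 9 = 39
  USB stick 2: 28 + 9 = 37
  USB stick 3: 27 + 12 = 39
  USB stick 4: 24 + 8 + 5 = 37
  USB stick 5: 23 + 8 = 31
  USB stick 6: 23 = 23
  USB stick 7: 20 = 20
This matches the lower bound, so 7 is optimal.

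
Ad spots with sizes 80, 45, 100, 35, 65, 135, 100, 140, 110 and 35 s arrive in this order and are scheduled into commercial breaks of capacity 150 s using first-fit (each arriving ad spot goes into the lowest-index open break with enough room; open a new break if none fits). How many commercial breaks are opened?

7

  80 → break 1 (new)  [load 80/150]
  45 → break 1  [load 125/150]
  100 → break 2 (new)  [load 100/150]
  35 → break 2  [load 135/150]
  65 → break 3 (new)  [load 65/150]
  135 → break 4 (new)  [load 135/150]
  100 → break 5 (new)  [load 100/150]
  140 → break 6 (new)  [load 140/150]
  110 → break 7 (new)  [load 110/150]
  35 → break 3  [load 100/150]
7 commercial breaks opened.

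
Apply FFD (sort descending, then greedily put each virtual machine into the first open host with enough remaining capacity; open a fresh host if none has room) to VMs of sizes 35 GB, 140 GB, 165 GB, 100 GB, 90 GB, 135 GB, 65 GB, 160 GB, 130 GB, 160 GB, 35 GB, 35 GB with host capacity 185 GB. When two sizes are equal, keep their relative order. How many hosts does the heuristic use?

8

Sorted descending: 165, 160, 160, 140, 135, 130, 100, 90, 65, 35, 35, 35.
  165 → host 1 (new)  [load 165/185]
  160 → host 2 (new)  [load 160/185]
  160 → host 3 (new)  [load 160/185]
  140 → host 4 (new)  [load 140/185]
  135 → host 5 (new)  [load 135/185]
  130 → host 6 (new)  [load 130/185]
  100 → host 7 (new)  [load 100/185]
  90 → host 8 (new)  [load 90/185]
  65 → host 7  [load 165/185]
  35 → host 4  [load 175/185]
  35 → host 5  [load 170/185]
  35 → host 6  [load 165/185]
8 hosts opened.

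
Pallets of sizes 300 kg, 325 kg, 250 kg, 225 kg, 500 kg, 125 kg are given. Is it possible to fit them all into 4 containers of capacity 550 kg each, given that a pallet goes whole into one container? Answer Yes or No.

A valid assignment using 4 containers:
  container 1: 500 = 500
  container 2: 325 + 225 = 550
  container 3: 300 + 250 = 550
  container 4: 125 = 125
Every load is within 550 kg, so 4 containers suffice.

Yes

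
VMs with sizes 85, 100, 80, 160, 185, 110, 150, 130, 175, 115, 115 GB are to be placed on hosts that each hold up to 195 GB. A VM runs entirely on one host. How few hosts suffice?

9

Total = 185 + 175 + 160 + 150 + 130 + 115 + 115 + 110 + 100 + 85 + 80 = 1405 GB.
Lower bound: ⌈1405/195⌉ = 8 hosts.
Also, 9 VMs each exceed 195/2 GB, and no two of those can share a host, so at least 9 hosts are needed.
A packing using 9 hosts:
  host 1: 185 = 185
  host 2: 175 = 175
  host 3: 160 = 160
  host 4: 150 = 150
  host 5: 130 = 130
  host 6: 115 + 80 = 195
  host 7: 115 = 115
  host 8: 110 + 85 = 195
  host 9: 100 = 100
This matches the lower bound, so 9 is optimal.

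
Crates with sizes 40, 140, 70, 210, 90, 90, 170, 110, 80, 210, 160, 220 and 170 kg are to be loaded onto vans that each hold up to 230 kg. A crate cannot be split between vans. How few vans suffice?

Total = 220 + 210 + 210 + 170 + 170 + 160 + 140 + 110 + 90 + 90 + 80 + 70 + 40 = 1760 kg.
Lower bound: ⌈1760/230⌉ = 8 vans.
A packing using 9 vans:
  van 1: 220 = 220
  van 2: 210 = 210
  van 3: 210 = 210
  van 4: 170 + 40 = 210
  van 5: 170 = 170
  van 6: 160 + 70 = 230
  van 7: 140 + 90 = 230
  van 8: 110 + 90 = 200
  van 9: 80 = 80
No arrangement into 8 vans stays within capacity, so 9 is optimal.

9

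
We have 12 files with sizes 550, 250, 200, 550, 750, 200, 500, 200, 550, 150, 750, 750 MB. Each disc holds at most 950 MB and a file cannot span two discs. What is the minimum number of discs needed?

7

Total = 750 + 750 + 750 + 550 + 550 + 550 + 500 + 250 + 200 + 200 + 200 + 150 = 5400 MB.
Lower bound: ⌈5400/950⌉ = 6 discs.
Also, 7 files each exceed 475 MB, and no two of those can share a disc, so at least 7 discs are needed.
A packing using 7 discs:
  disc 1: 750 + 200 = 950
  disc 2: 750 + 200 = 950
  disc 3: 750 + 200 = 950
  disc 4: 550 + 250 + 150 = 950
  disc 5: 550 = 550
  disc 6: 550 = 550
  disc 7: 500 = 500
This matches the lower bound, so 7 is optimal.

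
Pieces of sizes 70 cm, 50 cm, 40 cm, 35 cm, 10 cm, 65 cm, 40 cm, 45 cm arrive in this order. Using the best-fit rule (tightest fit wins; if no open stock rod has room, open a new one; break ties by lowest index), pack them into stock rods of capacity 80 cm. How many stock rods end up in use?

6

  70 → stock rod 1 (new)  [load 70/80]
  50 → stock rod 2 (new)  [load 50/80]
  40 → stock rod 3 (new)  [load 40/80]
  35 → stock rod 3  [load 75/80]
  10 → stock rod 1  [load 80/80]
  65 → stock rod 4 (new)  [load 65/80]
  40 → stock rod 5 (new)  [load 40/80]
  45 → stock rod 6 (new)  [load 45/80]
6 stock rods opened.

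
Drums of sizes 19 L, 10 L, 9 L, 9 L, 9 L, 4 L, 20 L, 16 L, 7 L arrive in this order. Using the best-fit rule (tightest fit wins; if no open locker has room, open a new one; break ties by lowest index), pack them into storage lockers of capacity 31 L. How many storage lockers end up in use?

4

  19 → locker 1 (new)  [load 19/31]
  10 → locker 1  [load 29/31]
  9 → locker 2 (new)  [load 9/31]
  9 → locker 2  [load 18/31]
  9 → locker 2  [load 27/31]
  4 → locker 2  [load 31/31]
  20 → locker 3 (new)  [load 20/31]
  16 → locker 4 (new)  [load 16/31]
  7 → locker 3  [load 27/31]
4 storage lockers opened.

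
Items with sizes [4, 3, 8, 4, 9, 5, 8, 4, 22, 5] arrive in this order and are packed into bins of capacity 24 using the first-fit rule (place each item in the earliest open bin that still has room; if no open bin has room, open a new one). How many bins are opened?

4

  4 → bin 1 (new)  [load 4/24]
  3 → bin 1  [load 7/24]
  8 → bin 1  [load 15/24]
  4 → bin 1  [load 19/24]
  9 → bin 2 (new)  [load 9/24]
  5 → bin 1  [load 24/24]
  8 → bin 2  [load 17/24]
  4 → bin 2  [load 21/24]
  22 → bin 3 (new)  [load 22/24]
  5 → bin 4 (new)  [load 5/24]
4 bins opened.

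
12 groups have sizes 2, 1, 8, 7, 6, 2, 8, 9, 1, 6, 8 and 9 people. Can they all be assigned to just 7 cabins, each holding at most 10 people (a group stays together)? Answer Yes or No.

No

Total = 67 people; ⌈67/10⌉ = 7.
8 groups each exceed half the capacity and cannot share a cabin, forcing at least 8 cabins.
At least 8 cabins are required, but only 7 are allowed.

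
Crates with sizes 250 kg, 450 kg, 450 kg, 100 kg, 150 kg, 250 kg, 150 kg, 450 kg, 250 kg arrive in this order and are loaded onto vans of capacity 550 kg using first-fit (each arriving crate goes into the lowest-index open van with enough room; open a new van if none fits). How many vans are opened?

  250 → van 1 (new)  [load 250/550]
  450 → van 2 (new)  [load 450/550]
  450 → van 3 (new)  [load 450/550]
  100 → van 1  [load 350/550]
  150 → van 1  [load 500/550]
  250 → van 4 (new)  [load 250/550]
  150 → van 4  [load 400/550]
  450 → van 5 (new)  [load 450/550]
  250 → van 6 (new)  [load 250/550]
6 vans opened.

6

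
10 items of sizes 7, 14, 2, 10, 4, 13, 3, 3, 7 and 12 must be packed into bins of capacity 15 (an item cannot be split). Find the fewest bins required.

Total = 14 + 13 + 12 + 10 + 7 + 7 + 4 + 3 + 3 + 2 = 75.
Lower bound: ⌈75/15⌉ = 5 bins.
A packing using 6 bins:
  bin 1: 14 = 14
  bin 2: 13 + 2 = 15
  bin 3: 12 + 3 = 15
  bin 4: 10 + 4 = 14
  bin 5: 7 + 7 = 14
  bin 6: 3 = 3
No arrangement into 5 bins stays within capacity, so 6 is optimal.

6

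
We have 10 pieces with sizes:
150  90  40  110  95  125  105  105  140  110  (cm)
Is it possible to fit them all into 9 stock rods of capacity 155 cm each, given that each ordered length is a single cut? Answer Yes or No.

A valid assignment using 9 stock rods:
  stock rod 1: 150 = 150
  stock rod 2: 140 = 140
  stock rod 3: 125 = 125
  stock rod 4: 110 + 40 = 150
  stock rod 5: 110 = 110
  stock rod 6: 105 = 105
  stock rod 7: 105 = 105
  stock rod 8: 95 = 95
  stock rod 9: 90 = 90
Every load is within 155 cm, so 9 stock rods suffice.

Yes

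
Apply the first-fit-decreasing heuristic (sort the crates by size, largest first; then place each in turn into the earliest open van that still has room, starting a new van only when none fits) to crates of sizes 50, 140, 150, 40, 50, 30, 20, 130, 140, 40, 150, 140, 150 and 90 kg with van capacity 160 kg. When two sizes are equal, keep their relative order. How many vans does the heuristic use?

9

Sorted descending: 150, 150, 150, 140, 140, 140, 130, 90, 50, 50, 40, 40, 30, 20.
  150 → van 1 (new)  [load 150/160]
  150 → van 2 (new)  [load 150/160]
  150 → van 3 (new)  [load 150/160]
  140 → van 4 (new)  [load 140/160]
  140 → van 5 (new)  [load 140/160]
  140 → van 6 (new)  [load 140/160]
  130 → van 7 (new)  [load 130/160]
  90 → van 8 (new)  [load 90/160]
  50 → van 8  [load 140/160]
  50 → van 9 (new)  [load 50/160]
  40 → van 9  [load 90/160]
  40 → van 9  [load 130/160]
  30 → van 7  [load 160/160]
  20 → van 4  [load 160/160]
9 vans opened.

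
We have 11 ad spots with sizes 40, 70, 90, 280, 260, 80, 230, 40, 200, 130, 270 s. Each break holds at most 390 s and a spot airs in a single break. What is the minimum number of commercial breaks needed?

5

Total = 280 + 270 + 260 + 230 + 200 + 130 + 90 + 80 + 70 + 40 + 40 = 1690 s.
Lower bound: ⌈1690/390⌉ = 5 commercial breaks.
A packing using 5 commercial breaks:
  break 1: 280 + 90 = 370
  break 2: 270 + 80 + 40 = 390
  break 3: 260 + 130 = 390
  break 4: 230 + 70 + 40 = 340
  break 5: 200 = 200
This matches the lower bound, so 5 is optimal.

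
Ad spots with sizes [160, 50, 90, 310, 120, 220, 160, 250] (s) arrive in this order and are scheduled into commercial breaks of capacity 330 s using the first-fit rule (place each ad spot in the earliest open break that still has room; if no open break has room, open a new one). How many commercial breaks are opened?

  160 → break 1 (new)  [load 160/330]
  50 → break 1  [load 210/330]
  90 → break 1  [load 300/330]
  310 → break 2 (new)  [load 310/330]
  120 → break 3 (new)  [load 120/330]
  220 → break 4 (new)  [load 220/330]
  160 → break 3  [load 280/330]
  250 → break 5 (new)  [load 250/330]
5 commercial breaks opened.

5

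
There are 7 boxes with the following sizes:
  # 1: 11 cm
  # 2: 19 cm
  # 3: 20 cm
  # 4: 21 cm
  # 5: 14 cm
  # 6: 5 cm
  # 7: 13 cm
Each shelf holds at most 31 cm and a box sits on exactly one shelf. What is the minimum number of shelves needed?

Total = 21 + 20 + 19 + 14 + 13 + 11 + 5 = 103 cm.
Lower bound: ⌈103/31⌉ = 4 shelves.
A packing using 4 shelves:
  shelf 1: 21 + 5 = 26
  shelf 2: 20 + 11 = 31
  shelf 3: 19 = 19
  shelf 4: 14 + 13 = 27
This matches the lower bound, so 4 is optimal.

4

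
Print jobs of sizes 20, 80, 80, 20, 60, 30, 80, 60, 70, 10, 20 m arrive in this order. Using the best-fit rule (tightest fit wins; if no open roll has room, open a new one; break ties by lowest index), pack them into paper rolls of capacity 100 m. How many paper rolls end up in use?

  20 → roll 1 (new)  [load 20/100]
  80 → roll 1  [load 100/100]
  80 → roll 2 (new)  [load 80/100]
  20 → roll 2  [load 100/100]
  60 → roll 3 (new)  [load 60/100]
  30 → roll 3  [load 90/100]
  80 → roll 4 (new)  [load 80/100]
  60 → roll 5 (new)  [load 60/100]
  70 → roll 6 (new)  [load 70/100]
  10 → roll 3  [load 100/100]
  20 → roll 4  [load 100/100]
6 paper rolls opened.

6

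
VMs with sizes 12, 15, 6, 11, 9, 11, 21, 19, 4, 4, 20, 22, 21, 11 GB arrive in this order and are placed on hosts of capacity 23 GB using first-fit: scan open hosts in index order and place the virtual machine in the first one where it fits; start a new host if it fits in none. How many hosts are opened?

  12 → host 1 (new)  [load 12/23]
  15 → host 2 (new)  [load 15/23]
  6 → host 1  [load 18/23]
  11 → host 3 (new)  [load 11/23]
  9 → host 3  [load 20/23]
  11 → host 4 (new)  [load 11/23]
  21 → host 5 (new)  [load 21/23]
  19 → host 6 (new)  [load 19/23]
  4 → host 1  [load 22/23]
  4 → host 2  [load 19/23]
  20 → host 7 (new)  [load 20/23]
  22 → host 8 (new)  [load 22/23]
  21 → host 9 (new)  [load 21/23]
  11 → host 4  [load 22/23]
9 hosts opened.

9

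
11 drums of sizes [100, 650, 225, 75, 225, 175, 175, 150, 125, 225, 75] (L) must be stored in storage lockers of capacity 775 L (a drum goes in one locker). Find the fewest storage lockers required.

Total = 650 + 225 + 225 + 225 + 175 + 175 + 150 + 125 + 100 + 75 + 75 = 2200 L.
Lower bound: ⌈2200/775⌉ = 3 storage lockers.
A packing using 3 storage lockers:
  locker 1: 650 + 125 = 775
  locker 2: 225 + 225 + 225 + 100 = 775
  locker 3: 175 + 175 + 150 + 75 + 75 = 650
This matches the lower bound, so 3 is optimal.

3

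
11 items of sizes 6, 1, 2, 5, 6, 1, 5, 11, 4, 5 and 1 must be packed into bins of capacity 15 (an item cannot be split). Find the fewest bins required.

Total = 11 + 6 + 6 + 5 + 5 + 5 + 4 + 2 + 1 + 1 + 1 = 47.
Lower bound: ⌈47/15⌉ = 4 bins.
A packing using 4 bins:
  bin 1: 11 + 4 = 15
  bin 2: 6 + 6 + 2 + 1 = 15
  bin 3: 5 + 5 + 5 = 15
  bin 4: 1 + 1 = 2
This matches the lower bound, so 4 is optimal.

4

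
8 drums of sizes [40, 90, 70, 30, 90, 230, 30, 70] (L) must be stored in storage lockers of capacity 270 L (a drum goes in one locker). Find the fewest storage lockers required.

3

Total = 230 + 90 + 90 + 70 + 70 + 40 + 30 + 30 = 650 L.
Lower bound: ⌈650/270⌉ = 3 storage lockers.
A packing using 3 storage lockers:
  locker 1: 230 + 40 = 270
  locker 2: 90 + 90 + 70 = 250
  locker 3: 70 + 30 + 30 = 130
This matches the lower bound, so 3 is optimal.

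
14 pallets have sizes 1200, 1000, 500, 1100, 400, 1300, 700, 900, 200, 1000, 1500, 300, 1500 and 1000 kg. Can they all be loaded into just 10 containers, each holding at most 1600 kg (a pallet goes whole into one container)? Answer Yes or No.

Yes

A valid assignment using 9 containers:
  container 1: 1500 = 1500
  container 2: 1500 = 1500
  container 3: 1300 + 300 = 1600
  container 4: 1200 + 400 = 1600
  container 5: 1100 + 500 = 1600
  container 6: 1000 + 200 = 1200
  container 7: 1000 = 1000
  container 8: 1000 = 1000
  container 9: 900 + 700 = 1600
That uses only 9 ≤ 10, so 10 containers are enough.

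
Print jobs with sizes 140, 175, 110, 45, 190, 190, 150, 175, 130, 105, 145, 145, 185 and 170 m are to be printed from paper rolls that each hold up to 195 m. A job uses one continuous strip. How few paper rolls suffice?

Total = 190 + 190 + 185 + 175 + 175 + 170 + 150 + 145 + 145 + 140 + 130 + 110 + 105 + 45 = 2055 m.
Lower bound: ⌈2055/195⌉ = 11 paper rolls.
Also, 13 print jobs each exceed 195/2 m, and no two of those can share a roll, so at least 13 paper rolls are needed.
A packing using 13 paper rolls:
  roll 1: 190 = 190
  roll 2: 190 = 190
  roll 3: 185 = 185
  roll 4: 175 = 175
  roll 5: 175 = 175
  roll 6: 170 = 170
  roll 7: 150 + 45 = 195
  roll 8: 145 = 145
  roll 9: 145 = 145
  roll 10: 140 = 140
  roll 11: 130 = 130
  roll 12: 110 = 110
  roll 13: 105 = 105
This matches the lower bound, so 13 is optimal.

13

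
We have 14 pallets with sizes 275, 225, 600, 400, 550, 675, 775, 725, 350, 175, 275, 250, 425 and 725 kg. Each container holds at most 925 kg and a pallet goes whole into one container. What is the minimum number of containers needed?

8

Total = 775 + 725 + 725 + 675 + 600 + 550 + 425 + 400 + 350 + 275 + 275 + 250 + 225 + 175 = 6425 kg.
Lower bound: ⌈6425/925⌉ = 7 containers.
A packing using 8 containers:
  container 1: 775 = 775
  container 2: 725 + 175 = 900
  container 3: 725 = 725
  container 4: 675 + 250 = 925
  container 5: 600 + 275 = 875
  container 6: 550 + 350 = 900
  container 7: 425 + 400 = 825
  container 8: 275 + 225 = 500
No arrangement into 7 containers stays within capacity, so 8 is optimal.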